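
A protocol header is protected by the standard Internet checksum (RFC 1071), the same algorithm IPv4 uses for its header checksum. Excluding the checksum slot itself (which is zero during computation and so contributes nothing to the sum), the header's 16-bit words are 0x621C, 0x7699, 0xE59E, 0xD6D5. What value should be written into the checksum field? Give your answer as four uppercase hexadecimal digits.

One's-complement addition (fold any carry out of bit 15 back into bit 0):
  0x621C + 0x7699 = 0x0D8B5
  0xD8B5 + 0xE59E = 0x1BE53 → wrap carry → 0xBE54
  0xBE54 + 0xD6D5 = 0x19529 → wrap carry → 0x952A
One's-complement sum = 0x952A.
Checksum = ~0x952A & 0xFFFF = 0x6AD5.

6AD5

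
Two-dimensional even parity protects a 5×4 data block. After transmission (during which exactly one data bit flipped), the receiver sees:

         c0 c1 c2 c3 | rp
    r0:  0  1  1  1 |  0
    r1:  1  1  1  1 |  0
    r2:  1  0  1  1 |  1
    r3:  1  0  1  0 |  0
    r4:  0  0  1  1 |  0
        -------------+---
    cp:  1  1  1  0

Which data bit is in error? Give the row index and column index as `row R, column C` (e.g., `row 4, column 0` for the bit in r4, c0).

row 0, column 1

Recompute each row's even parity and compare to rp:
  r0: data parity 1, sent rp 0 → mismatch
  r1: data parity 0, sent rp 0 → ok
  r2: data parity 1, sent rp 1 → ok
  r3: data parity 0, sent rp 0 → ok
  r4: data parity 0, sent rp 0 → ok
Recompute each column's even parity and compare to cp:
  c0: data parity 1, sent cp 1 → ok
  c1: data parity 0, sent cp 1 → mismatch
  c2: data parity 1, sent cp 1 → ok
  c3: data parity 0, sent cp 0 → ok
Exactly one row (r0) and one column (c1) fail → the flipped bit is at their intersection.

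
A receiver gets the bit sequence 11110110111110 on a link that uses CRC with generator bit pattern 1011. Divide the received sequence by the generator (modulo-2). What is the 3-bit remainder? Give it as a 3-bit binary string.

000

Modulo-2 division of 11110110111110 by 1011:
  pos 0: 1111 XOR 1011 = 0100
  pos 1: 1000 XOR 1011 = 0011
  pos 3: 1111 XOR 1011 = 0100
  pos 4: 1000 XOR 1011 = 0011
  pos 6: 1111 XOR 1011 = 0100
  pos 7: 1001 XOR 1011 = 0010
  pos 9: 1011 XOR 1011 = 0000
Remainder = 000 (zero — the frame passes the CRC check).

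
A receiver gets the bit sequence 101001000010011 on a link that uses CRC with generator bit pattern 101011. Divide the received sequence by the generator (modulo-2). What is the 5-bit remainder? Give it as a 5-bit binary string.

00000

Modulo-2 division of 101001000010011 by 101011:
  pos 0: 101001 XOR 101011 = 000010
  pos 4: 100000 XOR 101011 = 001011
  pos 6: 101110 XOR 101011 = 000101
  pos 9: 101011 XOR 101011 = 000000
Remainder = 00000 (zero — the frame passes the CRC check).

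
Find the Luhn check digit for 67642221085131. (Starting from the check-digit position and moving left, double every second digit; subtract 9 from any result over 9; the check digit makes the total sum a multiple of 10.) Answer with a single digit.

Partial digits right→left: 1 3 1 5 8 0 1 2 2 2 4 6 7 6
Double every second digit counting from the check-digit position (so the 1st, 3rd, 5th, ... of the partial from the right).
  doubled (with −9 where >9): 2 2 7 2 4 8 5 → sum 30
  kept as-is: 3 5 0 2 2 6 6 → sum 24
Total = 30 + 24 = 54.
Check digit = (10 − (54 mod 10)) mod 10 = 6.

6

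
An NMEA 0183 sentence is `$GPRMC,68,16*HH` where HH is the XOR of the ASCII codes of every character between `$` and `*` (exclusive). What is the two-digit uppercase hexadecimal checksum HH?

XOR the ASCII codes of the payload characters:
  'G' = 0x47 → acc = 0x47
  'P' = 0x50 → acc = 0x17
  'R' = 0x52 → acc = 0x45
  'M' = 0x4D → acc = 0x08
  'C' = 0x43 → acc = 0x4B
  ',' = 0x2C → acc = 0x67
  '6' = 0x36 → acc = 0x51
  '8' = 0x38 → acc = 0x69
  ',' = 0x2C → acc = 0x45
  '1' = 0x31 → acc = 0x74
  '6' = 0x36 → acc = 0x42
Checksum = 0x42.

42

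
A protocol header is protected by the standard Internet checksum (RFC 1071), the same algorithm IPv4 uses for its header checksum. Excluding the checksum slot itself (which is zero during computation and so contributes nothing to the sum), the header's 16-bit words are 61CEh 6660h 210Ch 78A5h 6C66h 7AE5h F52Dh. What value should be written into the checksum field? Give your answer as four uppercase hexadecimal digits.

C1A5

One's-complement addition (fold any carry out of bit 15 back into bit 0):
  0x61CE + 0x6660 = 0x0C82E
  0xC82E + 0x210C = 0x0E93A
  0xE93A + 0x78A5 = 0x161DF → wrap carry → 0x61E0
  0x61E0 + 0x6C66 = 0x0CE46
  0xCE46 + 0x7AE5 = 0x1492B → wrap carry → 0x492C
  0x492C + 0xF52D = 0x13E59 → wrap carry → 0x3E5A
One's-complement sum = 0x3E5A.
Checksum = ~0x3E5A & 0xFFFF = 0xC1A5.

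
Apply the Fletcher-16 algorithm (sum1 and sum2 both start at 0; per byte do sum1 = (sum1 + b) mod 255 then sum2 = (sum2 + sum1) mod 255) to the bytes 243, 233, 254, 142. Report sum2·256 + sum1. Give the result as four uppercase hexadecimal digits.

Running sums (mod 255):
  after byte 0 (243): sum1=243, sum2=243
  after byte 1 (233): sum1=221, sum2=209
  after byte 2 (254): sum1=220, sum2=174
  after byte 3 (142): sum1=107, sum2=26
Checksum = sum2·256 + sum1 = 26·256 + 107 = 6763 = 0x1A6B.

1A6B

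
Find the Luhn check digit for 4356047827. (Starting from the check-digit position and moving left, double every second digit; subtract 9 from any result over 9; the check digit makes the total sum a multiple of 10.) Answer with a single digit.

Partial digits right→left: 7 2 8 7 4 0 6 5 3 4
Double every second digit counting from the check-digit position (so the 1st, 3rd, 5th, ... of the partial from the right).
  doubled (with −9 where >9): 5 7 8 3 6 → sum 29
  kept as-is: 2 7 0 5 4 → sum 18
Total = 29 + 18 = 47.
Check digit = (10 − (47 mod 10)) mod 10 = 3.

3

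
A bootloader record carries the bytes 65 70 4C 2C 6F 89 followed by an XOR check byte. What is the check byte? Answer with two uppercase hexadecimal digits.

XOR the bytes together:
  start with 0x65
  0x65 ⊕ 0x70 = 0x15
  0x15 ⊕ 0x4C = 0x59
  0x59 ⊕ 0x2C = 0x75
  0x75 ⊕ 0x6F = 0x1A
  0x1A ⊕ 0x89 = 0x93

93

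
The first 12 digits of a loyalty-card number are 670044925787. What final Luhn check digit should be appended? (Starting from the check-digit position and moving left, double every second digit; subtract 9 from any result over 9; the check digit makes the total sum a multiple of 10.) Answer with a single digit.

Partial digits right→left: 7 8 7 5 2 9 4 4 0 0 7 6
Double every second digit counting from the check-digit position (so the 1st, 3rd, 5th, ... of the partial from the right).
  doubled (with −9 where >9): 5 5 4 8 0 5 → sum 27
  kept as-is: 8 5 9 4 0 6 → sum 32
Total = 27 + 32 = 59.
Check digit = (10 − (59 mod 10)) mod 10 = 1.

1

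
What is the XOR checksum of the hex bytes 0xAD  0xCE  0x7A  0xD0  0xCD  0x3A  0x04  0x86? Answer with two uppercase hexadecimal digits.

BC

XOR the bytes together:
  start with 0xAD
  0xAD ⊕ 0xCE = 0x63
  0x63 ⊕ 0x7A = 0x19
  0x19 ⊕ 0xD0 = 0xC9
  0xC9 ⊕ 0xCD = 0x04
  0x04 ⊕ 0x3A = 0x3E
  0x3E ⊕ 0x04 = 0x3A
  0x3A ⊕ 0x86 = 0xBC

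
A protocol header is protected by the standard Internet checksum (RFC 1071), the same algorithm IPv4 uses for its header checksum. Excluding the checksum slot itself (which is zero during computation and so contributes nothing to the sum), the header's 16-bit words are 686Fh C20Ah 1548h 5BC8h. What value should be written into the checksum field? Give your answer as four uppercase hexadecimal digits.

One's-complement addition (fold any carry out of bit 15 back into bit 0):
  0x686F + 0xC20A = 0x12A79 → wrap carry → 0x2A7A
  0x2A7A + 0x1548 = 0x03FC2
  0x3FC2 + 0x5BC8 = 0x09B8A
One's-complement sum = 0x9B8A.
Checksum = ~0x9B8A & 0xFFFF = 0x6475.

6475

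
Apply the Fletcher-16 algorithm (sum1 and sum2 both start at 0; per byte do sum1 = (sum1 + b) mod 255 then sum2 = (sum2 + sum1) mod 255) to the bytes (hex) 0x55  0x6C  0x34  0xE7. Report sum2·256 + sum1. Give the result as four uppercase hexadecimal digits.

EADD

Running sums (mod 255):
  after byte 0 (0x55): sum1=85, sum2=85
  after byte 1 (0x6C): sum1=193, sum2=23
  after byte 2 (0x34): sum1=245, sum2=13
  after byte 3 (0xE7): sum1=221, sum2=234
Checksum = sum2·256 + sum1 = 234·256 + 221 = 60125 = 0xEADD.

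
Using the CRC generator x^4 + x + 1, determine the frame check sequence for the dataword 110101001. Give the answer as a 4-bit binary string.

Append 4 zeros: 1101010010000. Divide by 10011 (XOR where the leading bit is 1):
  pos 0: 11010 XOR 10011 = 01001
  pos 1: 10011 XOR 10011 = 00000
  pos 8: 10000 XOR 10011 = 00011
Remainder (last 4 bits) = 0011. This is the CRC / FCS.

0011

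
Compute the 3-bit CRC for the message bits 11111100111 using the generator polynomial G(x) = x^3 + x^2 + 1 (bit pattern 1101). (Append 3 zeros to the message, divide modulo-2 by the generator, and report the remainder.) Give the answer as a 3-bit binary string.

000

Append 3 zeros: 11111100111000. Divide by 1101 (XOR where the leading bit is 1):
  pos 0: 1111 XOR 1101 = 0010
  pos 2: 1011 XOR 1101 = 0110
  pos 3: 1100 XOR 1101 = 0001
  pos 6: 1011 XOR 1101 = 0110
  pos 7: 1101 XOR 1101 = 0000
Remainder (last 3 bits) = 000. This is the CRC / FCS.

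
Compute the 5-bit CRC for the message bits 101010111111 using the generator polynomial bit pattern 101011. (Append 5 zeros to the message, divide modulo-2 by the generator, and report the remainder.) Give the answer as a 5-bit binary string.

Append 5 zeros: 10101011111100000. Divide by 101011 (XOR where the leading bit is 1):
  pos 0: 101010 XOR 101011 = 000001
  pos 5: 111111 XOR 101011 = 010100
  pos 6: 101001 XOR 101011 = 000010
  pos 10: 100000 XOR 101011 = 001011
Remainder (last 5 bits) = 10110. This is the CRC / FCS.

10110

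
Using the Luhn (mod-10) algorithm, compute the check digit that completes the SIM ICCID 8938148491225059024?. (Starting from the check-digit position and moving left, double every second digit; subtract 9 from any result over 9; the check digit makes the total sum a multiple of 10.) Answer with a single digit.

6

Partial digits right→left: 4 2 0 9 5 0 5 2 2 1 9 4 8 4 1 8 3 9 8
Double every second digit counting from the check-digit position (so the 1st, 3rd, 5th, ... of the partial from the right).
  doubled (with −9 where >9): 8 0 1 1 4 9 7 2 6 7 → sum 45
  kept as-is: 2 9 0 2 1 4 4 8 9 → sum 39
Total = 45 + 39 = 84.
Check digit = (10 − (84 mod 10)) mod 10 = 6.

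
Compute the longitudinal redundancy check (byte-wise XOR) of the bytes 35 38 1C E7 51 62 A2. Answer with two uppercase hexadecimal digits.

XOR the bytes together:
  start with 0x35
  0x35 ⊕ 0x38 = 0x0D
  0x0D ⊕ 0x1C = 0x11
  0x11 ⊕ 0xE7 = 0xF6
  0xF6 ⊕ 0x51 = 0xA7
  0xA7 ⊕ 0x62 = 0xC5
  0xC5 ⊕ 0xA2 = 0x67

67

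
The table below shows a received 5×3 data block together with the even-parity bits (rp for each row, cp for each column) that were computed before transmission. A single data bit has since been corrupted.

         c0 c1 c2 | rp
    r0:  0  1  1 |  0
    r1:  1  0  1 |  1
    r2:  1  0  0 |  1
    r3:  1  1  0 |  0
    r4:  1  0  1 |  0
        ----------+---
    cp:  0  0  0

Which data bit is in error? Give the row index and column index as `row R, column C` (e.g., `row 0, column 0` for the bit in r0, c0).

Recompute each row's even parity and compare to rp:
  r0: data parity 0, sent rp 0 → ok
  r1: data parity 0, sent rp 1 → mismatch
  r2: data parity 1, sent rp 1 → ok
  r3: data parity 0, sent rp 0 → ok
  r4: data parity 0, sent rp 0 → ok
Recompute each column's even parity and compare to cp:
  c0: data parity 0, sent cp 0 → ok
  c1: data parity 0, sent cp 0 → ok
  c2: data parity 1, sent cp 0 → mismatch
Exactly one row (r1) and one column (c2) fail → the flipped bit is at their intersection.

row 1, column 2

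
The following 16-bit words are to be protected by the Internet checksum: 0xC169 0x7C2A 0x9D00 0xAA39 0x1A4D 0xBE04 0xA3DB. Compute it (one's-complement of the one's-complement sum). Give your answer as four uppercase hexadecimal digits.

One's-complement addition (fold any carry out of bit 15 back into bit 0):
  0xC169 + 0x7C2A = 0x13D93 → wrap carry → 0x3D94
  0x3D94 + 0x9D00 = 0x0DA94
  0xDA94 + 0xAA39 = 0x184CD → wrap carry → 0x84CE
  0x84CE + 0x1A4D = 0x09F1B
  0x9F1B + 0xBE04 = 0x15D1F → wrap carry → 0x5D20
  0x5D20 + 0xA3DB = 0x100FB → wrap carry → 0x00FC
One's-complement sum = 0x00FC.
Checksum = ~0x00FC & 0xFFFF = 0xFF03.

FF03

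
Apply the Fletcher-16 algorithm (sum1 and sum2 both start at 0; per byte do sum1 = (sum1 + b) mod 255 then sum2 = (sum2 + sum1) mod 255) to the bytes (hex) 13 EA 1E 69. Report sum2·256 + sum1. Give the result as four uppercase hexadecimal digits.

Running sums (mod 255):
  after byte 0 (13): sum1=19, sum2=19
  after byte 1 (EA): sum1=253, sum2=17
  after byte 2 (1E): sum1=28, sum2=45
  after byte 3 (69): sum1=133, sum2=178
Checksum = sum2·256 + sum1 = 178·256 + 133 = 45701 = 0xB285.

B285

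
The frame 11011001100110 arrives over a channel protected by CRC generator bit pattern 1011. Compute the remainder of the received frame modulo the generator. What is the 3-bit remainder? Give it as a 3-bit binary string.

Modulo-2 division of 11011001100110 by 1011:
  pos 0: 1101 XOR 1011 = 0110
  pos 1: 1101 XOR 1011 = 0110
  pos 2: 1100 XOR 1011 = 0111
  pos 3: 1110 XOR 1011 = 0101
  pos 4: 1011 XOR 1011 = 0000
  pos 8: 1001 XOR 1011 = 0010
  pos 10: 1010 XOR 1011 = 0001
Remainder = 001 (nonzero — an error is detected).

001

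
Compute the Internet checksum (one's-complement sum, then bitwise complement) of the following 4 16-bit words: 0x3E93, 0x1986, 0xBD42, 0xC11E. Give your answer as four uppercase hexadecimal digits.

2985

One's-complement addition (fold any carry out of bit 15 back into bit 0):
  0x3E93 + 0x1986 = 0x05819
  0x5819 + 0xBD42 = 0x1155B → wrap carry → 0x155C
  0x155C + 0xC11E = 0x0D67A
One's-complement sum = 0xD67A.
Checksum = ~0xD67A & 0xFFFF = 0x2985.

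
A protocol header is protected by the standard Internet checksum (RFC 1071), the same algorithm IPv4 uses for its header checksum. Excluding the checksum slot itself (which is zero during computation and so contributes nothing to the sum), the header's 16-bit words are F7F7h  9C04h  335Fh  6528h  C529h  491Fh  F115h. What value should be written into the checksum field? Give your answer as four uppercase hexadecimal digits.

One's-complement addition (fold any carry out of bit 15 back into bit 0):
  0xF7F7 + 0x9C04 = 0x193FB → wrap carry → 0x93FC
  0x93FC + 0x335F = 0x0C75B
  0xC75B + 0x6528 = 0x12C83 → wrap carry → 0x2C84
  0x2C84 + 0xC529 = 0x0F1AD
  0xF1AD + 0x491F = 0x13ACC → wrap carry → 0x3ACD
  0x3ACD + 0xF115 = 0x12BE2 → wrap carry → 0x2BE3
One's-complement sum = 0x2BE3.
Checksum = ~0x2BE3 & 0xFFFF = 0xD41C.

D41C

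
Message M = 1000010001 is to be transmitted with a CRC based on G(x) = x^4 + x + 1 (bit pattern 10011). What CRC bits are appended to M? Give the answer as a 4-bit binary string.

1011

Append 4 zeros: 10000100010000. Divide by 10011 (XOR where the leading bit is 1):
  pos 0: 10000 XOR 10011 = 00011
  pos 3: 11100 XOR 10011 = 01111
  pos 4: 11110 XOR 10011 = 01101
  pos 5: 11011 XOR 10011 = 01000
  pos 6: 10000 XOR 10011 = 00011
  pos 9: 11000 XOR 10011 = 01011
Remainder (last 4 bits) = 1011. This is the CRC / FCS.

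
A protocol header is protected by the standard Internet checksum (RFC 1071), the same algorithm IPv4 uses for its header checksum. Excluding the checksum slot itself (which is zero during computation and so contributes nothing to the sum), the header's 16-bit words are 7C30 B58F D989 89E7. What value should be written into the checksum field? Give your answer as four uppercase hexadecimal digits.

6ACE

One's-complement addition (fold any carry out of bit 15 back into bit 0):
  0x7C30 + 0xB58F = 0x131BF → wrap carry → 0x31C0
  0x31C0 + 0xD989 = 0x10B49 → wrap carry → 0x0B4A
  0x0B4A + 0x89E7 = 0x09531
One's-complement sum = 0x9531.
Checksum = ~0x9531 & 0xFFFF = 0x6ACE.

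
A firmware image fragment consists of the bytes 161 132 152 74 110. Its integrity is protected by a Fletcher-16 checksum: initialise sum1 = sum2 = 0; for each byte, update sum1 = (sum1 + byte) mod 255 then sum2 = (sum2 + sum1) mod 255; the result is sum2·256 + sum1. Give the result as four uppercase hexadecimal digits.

0777

Running sums (mod 255):
  after byte 0 (161): sum1=161, sum2=161
  after byte 1 (132): sum1=38, sum2=199
  after byte 2 (152): sum1=190, sum2=134
  after byte 3 (74): sum1=9, sum2=143
  after byte 4 (110): sum1=119, sum2=7
Checksum = sum2·256 + sum1 = 7·256 + 119 = 1911 = 0x0777.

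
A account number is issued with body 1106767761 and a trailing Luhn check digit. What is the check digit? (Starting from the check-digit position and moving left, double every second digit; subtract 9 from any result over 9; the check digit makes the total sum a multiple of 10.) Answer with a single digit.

Partial digits right→left: 1 6 7 7 6 7 6 0 1 1
Double every second digit counting from the check-digit position (so the 1st, 3rd, 5th, ... of the partial from the right).
  doubled (with −9 where >9): 2 5 3 3 2 → sum 15
  kept as-is: 6 7 7 0 1 → sum 21
Total = 15 + 21 = 36.
Check digit = (10 − (36 mod 10)) mod 10 = 4.

4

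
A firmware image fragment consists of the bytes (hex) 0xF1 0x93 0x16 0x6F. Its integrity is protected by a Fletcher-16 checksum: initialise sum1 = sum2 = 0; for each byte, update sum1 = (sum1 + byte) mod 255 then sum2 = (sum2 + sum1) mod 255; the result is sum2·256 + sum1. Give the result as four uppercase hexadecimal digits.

Running sums (mod 255):
  after byte 0 (0xF1): sum1=241, sum2=241
  after byte 1 (0x93): sum1=133, sum2=119
  after byte 2 (0x16): sum1=155, sum2=19
  after byte 3 (0x6F): sum1=11, sum2=30
Checksum = sum2·256 + sum1 = 30·256 + 11 = 7691 = 0x1E0B.

1E0B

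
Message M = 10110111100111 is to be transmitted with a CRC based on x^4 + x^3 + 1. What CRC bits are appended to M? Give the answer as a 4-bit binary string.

Append 4 zeros: 101101111001110000. Divide by 11001 (XOR where the leading bit is 1):
  pos 0: 10110 XOR 11001 = 01111
  pos 1: 11111 XOR 11001 = 00110
  pos 3: 11011 XOR 11001 = 00010
  pos 6: 10100 XOR 11001 = 01101
  pos 7: 11011 XOR 11001 = 00010
  pos 10: 10110 XOR 11001 = 01111
  pos 11: 11110 XOR 11001 = 00111
  pos 13: 11100 XOR 11001 = 00101
Remainder (last 4 bits) = 0101. This is the CRC / FCS.

0101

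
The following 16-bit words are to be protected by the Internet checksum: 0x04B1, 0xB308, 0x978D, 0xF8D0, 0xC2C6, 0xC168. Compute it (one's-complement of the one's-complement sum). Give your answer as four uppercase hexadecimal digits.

33B8

One's-complement addition (fold any carry out of bit 15 back into bit 0):
  0x04B1 + 0xB308 = 0x0B7B9
  0xB7B9 + 0x978D = 0x14F46 → wrap carry → 0x4F47
  0x4F47 + 0xF8D0 = 0x14817 → wrap carry → 0x4818
  0x4818 + 0xC2C6 = 0x10ADE → wrap carry → 0x0ADF
  0x0ADF + 0xC168 = 0x0CC47
One's-complement sum = 0xCC47.
Checksum = ~0xCC47 & 0xFFFF = 0x33B8.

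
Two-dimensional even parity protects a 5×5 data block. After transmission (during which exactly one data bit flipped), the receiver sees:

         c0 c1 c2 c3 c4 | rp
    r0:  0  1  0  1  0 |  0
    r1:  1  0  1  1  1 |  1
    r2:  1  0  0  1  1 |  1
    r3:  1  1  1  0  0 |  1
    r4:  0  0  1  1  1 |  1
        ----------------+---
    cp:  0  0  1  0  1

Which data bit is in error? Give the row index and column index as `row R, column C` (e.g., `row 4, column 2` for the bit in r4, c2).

Recompute each row's even parity and compare to rp:
  r0: data parity 0, sent rp 0 → ok
  r1: data parity 0, sent rp 1 → mismatch
  r2: data parity 1, sent rp 1 → ok
  r3: data parity 1, sent rp 1 → ok
  r4: data parity 1, sent rp 1 → ok
Recompute each column's even parity and compare to cp:
  c0: data parity 1, sent cp 0 → mismatch
  c1: data parity 0, sent cp 0 → ok
  c2: data parity 1, sent cp 1 → ok
  c3: data parity 0, sent cp 0 → ok
  c4: data parity 1, sent cp 1 → ok
Exactly one row (r1) and one column (c0) fail → the flipped bit is at their intersection.

row 1, column 0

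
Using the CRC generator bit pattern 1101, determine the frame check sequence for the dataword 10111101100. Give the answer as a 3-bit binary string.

Append 3 zeros: 10111101100000. Divide by 1101 (XOR where the leading bit is 1):
  pos 0: 1011 XOR 1101 = 0110
  pos 1: 1101 XOR 1101 = 0000
  pos 5: 1011 XOR 1101 = 0110
  pos 6: 1100 XOR 1101 = 0001
  pos 9: 1000 XOR 1101 = 0101
  pos 10: 1010 XOR 1101 = 0111
Remainder (last 3 bits) = 111. This is the CRC / FCS.

111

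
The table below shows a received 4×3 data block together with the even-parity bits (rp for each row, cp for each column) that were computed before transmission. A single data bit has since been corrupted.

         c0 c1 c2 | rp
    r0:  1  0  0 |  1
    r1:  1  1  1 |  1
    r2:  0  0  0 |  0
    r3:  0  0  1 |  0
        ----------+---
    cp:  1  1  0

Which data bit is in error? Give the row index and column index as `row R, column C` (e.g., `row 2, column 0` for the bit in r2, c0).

row 3, column 0

Recompute each row's even parity and compare to rp:
  r0: data parity 1, sent rp 1 → ok
  r1: data parity 1, sent rp 1 → ok
  r2: data parity 0, sent rp 0 → ok
  r3: data parity 1, sent rp 0 → mismatch
Recompute each column's even parity and compare to cp:
  c0: data parity 0, sent cp 1 → mismatch
  c1: data parity 1, sent cp 1 → ok
  c2: data parity 0, sent cp 0 → ok
Exactly one row (r3) and one column (c0) fail → the flipped bit is at their intersection.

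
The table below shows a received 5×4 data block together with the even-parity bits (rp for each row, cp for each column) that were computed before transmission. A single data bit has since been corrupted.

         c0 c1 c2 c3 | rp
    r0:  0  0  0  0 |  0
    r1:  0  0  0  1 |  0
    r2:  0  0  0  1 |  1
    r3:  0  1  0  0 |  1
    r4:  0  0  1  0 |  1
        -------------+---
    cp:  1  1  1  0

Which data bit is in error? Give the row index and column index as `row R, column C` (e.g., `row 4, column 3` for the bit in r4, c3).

row 1, column 0

Recompute each row's even parity and compare to rp:
  r0: data parity 0, sent rp 0 → ok
  r1: data parity 1, sent rp 0 → mismatch
  r2: data parity 1, sent rp 1 → ok
  r3: data parity 1, sent rp 1 → ok
  r4: data parity 1, sent rp 1 → ok
Recompute each column's even parity and compare to cp:
  c0: data parity 0, sent cp 1 → mismatch
  c1: data parity 1, sent cp 1 → ok
  c2: data parity 1, sent cp 1 → ok
  c3: data parity 0, sent cp 0 → ok
Exactly one row (r1) and one column (c0) fail → the flipped bit is at their intersection.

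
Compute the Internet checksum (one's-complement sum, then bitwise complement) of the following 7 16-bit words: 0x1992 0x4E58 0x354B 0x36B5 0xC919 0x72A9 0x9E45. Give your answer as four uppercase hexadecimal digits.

520C

One's-complement addition (fold any carry out of bit 15 back into bit 0):
  0x1992 + 0x4E58 = 0x067EA
  0x67EA + 0x354B = 0x09D35
  0x9D35 + 0x36B5 = 0x0D3EA
  0xD3EA + 0xC919 = 0x19D03 → wrap carry → 0x9D04
  0x9D04 + 0x72A9 = 0x10FAD → wrap carry → 0x0FAE
  0x0FAE + 0x9E45 = 0x0ADF3
One's-complement sum = 0xADF3.
Checksum = ~0xADF3 & 0xFFFF = 0x520C.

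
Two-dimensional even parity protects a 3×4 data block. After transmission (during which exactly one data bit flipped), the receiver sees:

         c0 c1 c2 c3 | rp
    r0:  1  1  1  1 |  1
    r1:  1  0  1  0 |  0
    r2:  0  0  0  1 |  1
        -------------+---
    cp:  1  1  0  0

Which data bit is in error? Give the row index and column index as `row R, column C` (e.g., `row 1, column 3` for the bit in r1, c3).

row 0, column 0

Recompute each row's even parity and compare to rp:
  r0: data parity 0, sent rp 1 → mismatch
  r1: data parity 0, sent rp 0 → ok
  r2: data parity 1, sent rp 1 → ok
Recompute each column's even parity and compare to cp:
  c0: data parity 0, sent cp 1 → mismatch
  c1: data parity 1, sent cp 1 → ok
  c2: data parity 0, sent cp 0 → ok
  c3: data parity 0, sent cp 0 → ok
Exactly one row (r0) and one column (c0) fail → the flipped bit is at their intersection.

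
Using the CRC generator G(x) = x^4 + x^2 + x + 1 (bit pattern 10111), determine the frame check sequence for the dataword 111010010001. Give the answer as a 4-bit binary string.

Append 4 zeros: 1110100100010000. Divide by 10111 (XOR where the leading bit is 1):
  pos 0: 11101 XOR 10111 = 01010
  pos 1: 10100 XOR 10111 = 00011
  pos 4: 11010 XOR 10111 = 01101
  pos 5: 11010 XOR 10111 = 01101
  pos 6: 11010 XOR 10111 = 01101
  pos 7: 11011 XOR 10111 = 01100
  pos 8: 11000 XOR 10111 = 01111
  pos 9: 11110 XOR 10111 = 01001
  pos 10: 10010 XOR 10111 = 00101
Remainder (last 4 bits) = 1010. This is the CRC / FCS.

1010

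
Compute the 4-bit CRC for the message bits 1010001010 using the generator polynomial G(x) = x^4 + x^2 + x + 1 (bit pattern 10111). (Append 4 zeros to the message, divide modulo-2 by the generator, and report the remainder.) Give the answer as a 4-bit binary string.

Append 4 zeros: 10100010100000. Divide by 10111 (XOR where the leading bit is 1):
  pos 0: 10100 XOR 10111 = 00011
  pos 3: 11010 XOR 10111 = 01101
  pos 4: 11011 XOR 10111 = 01100
  pos 5: 11000 XOR 10111 = 01111
  pos 6: 11110 XOR 10111 = 01001
  pos 7: 10010 XOR 10111 = 00101
  pos 9: 10100 XOR 10111 = 00011
Remainder (last 4 bits) = 0011. This is the CRC / FCS.

0011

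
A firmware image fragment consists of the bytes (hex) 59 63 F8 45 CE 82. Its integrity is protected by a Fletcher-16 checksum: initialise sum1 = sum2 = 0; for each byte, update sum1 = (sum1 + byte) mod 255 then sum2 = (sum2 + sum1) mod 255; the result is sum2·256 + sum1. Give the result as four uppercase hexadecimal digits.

Running sums (mod 255):
  after byte 0 (59): sum1=89, sum2=89
  after byte 1 (63): sum1=188, sum2=22
  after byte 2 (F8): sum1=181, sum2=203
  after byte 3 (45): sum1=250, sum2=198
  after byte 4 (CE): sum1=201, sum2=144
  after byte 5 (82): sum1=76, sum2=220
Checksum = sum2·256 + sum1 = 220·256 + 76 = 56396 = 0xDC4C.

DC4C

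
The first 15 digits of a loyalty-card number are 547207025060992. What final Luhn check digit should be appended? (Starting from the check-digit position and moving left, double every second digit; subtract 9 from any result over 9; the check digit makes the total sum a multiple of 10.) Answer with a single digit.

Partial digits right→left: 2 9 9 0 6 0 5 2 0 7 0 2 7 4 5
Double every second digit counting from the check-digit position (so the 1st, 3rd, 5th, ... of the partial from the right).
  doubled (with −9 where >9): 4 9 3 1 0 0 5 1 → sum 23
  kept as-is: 9 0 0 2 7 2 4 → sum 24
Total = 23 + 24 = 47.
Check digit = (10 − (47 mod 10)) mod 10 = 3.

3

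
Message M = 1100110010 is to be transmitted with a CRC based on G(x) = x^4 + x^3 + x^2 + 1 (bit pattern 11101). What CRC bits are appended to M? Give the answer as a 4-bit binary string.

Append 4 zeros: 11001100100000. Divide by 11101 (XOR where the leading bit is 1):
  pos 0: 11001 XOR 11101 = 00100
  pos 2: 10010 XOR 11101 = 01111
  pos 3: 11110 XOR 11101 = 00011
  pos 6: 11100 XOR 11101 = 00001
Remainder (last 4 bits) = 1000. This is the CRC / FCS.

1000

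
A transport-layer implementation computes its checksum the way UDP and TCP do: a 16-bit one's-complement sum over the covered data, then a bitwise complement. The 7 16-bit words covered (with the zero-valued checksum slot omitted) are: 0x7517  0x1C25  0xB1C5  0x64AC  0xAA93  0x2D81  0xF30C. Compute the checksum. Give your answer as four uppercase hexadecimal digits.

8D2F

One's-complement addition (fold any carry out of bit 15 back into bit 0):
  0x7517 + 0x1C25 = 0x0913C
  0x913C + 0xB1C5 = 0x14301 → wrap carry → 0x4302
  0x4302 + 0x64AC = 0x0A7AE
  0xA7AE + 0xAA93 = 0x15241 → wrap carry → 0x5242
  0x5242 + 0x2D81 = 0x07FC3
  0x7FC3 + 0xF30C = 0x172CF → wrap carry → 0x72D0
One's-complement sum = 0x72D0.
Checksum = ~0x72D0 & 0xFFFF = 0x8D2F.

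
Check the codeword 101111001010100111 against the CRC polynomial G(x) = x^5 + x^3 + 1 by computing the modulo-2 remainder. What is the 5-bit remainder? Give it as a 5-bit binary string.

01000

Modulo-2 division of 101111001010100111 by 101001:
  pos 0: 101111 XOR 101001 = 000110
  pos 3: 110001 XOR 101001 = 011000
  pos 4: 110000 XOR 101001 = 011001
  pos 5: 110011 XOR 101001 = 011010
  pos 6: 110100 XOR 101001 = 011101
  pos 7: 111011 XOR 101001 = 010010
  pos 8: 100100 XOR 101001 = 001101
  pos 10: 110101 XOR 101001 = 011100
  pos 11: 111001 XOR 101001 = 010000
  pos 12: 100001 XOR 101001 = 001000
Remainder = 01000 (nonzero — an error is detected).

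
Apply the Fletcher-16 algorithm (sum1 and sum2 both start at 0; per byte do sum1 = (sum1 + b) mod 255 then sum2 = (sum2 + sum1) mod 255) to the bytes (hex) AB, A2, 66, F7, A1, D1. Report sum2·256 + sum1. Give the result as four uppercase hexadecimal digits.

Running sums (mod 255):
  after byte 0 (AB): sum1=171, sum2=171
  after byte 1 (A2): sum1=78, sum2=249
  after byte 2 (66): sum1=180, sum2=174
  after byte 3 (F7): sum1=172, sum2=91
  after byte 4 (A1): sum1=78, sum2=169
  after byte 5 (D1): sum1=32, sum2=201
Checksum = sum2·256 + sum1 = 201·256 + 32 = 51488 = 0xC920.

C920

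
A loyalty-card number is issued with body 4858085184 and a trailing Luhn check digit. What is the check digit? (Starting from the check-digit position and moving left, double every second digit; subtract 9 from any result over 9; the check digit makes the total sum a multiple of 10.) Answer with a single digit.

Partial digits right→left: 4 8 1 5 8 0 8 5 8 4
Double every second digit counting from the check-digit position (so the 1st, 3rd, 5th, ... of the partial from the right).
  doubled (with −9 where >9): 8 2 7 7 7 → sum 31
  kept as-is: 8 5 0 5 4 → sum 22
Total = 31 + 22 = 53.
Check digit = (10 − (53 mod 10)) mod 10 = 7.

7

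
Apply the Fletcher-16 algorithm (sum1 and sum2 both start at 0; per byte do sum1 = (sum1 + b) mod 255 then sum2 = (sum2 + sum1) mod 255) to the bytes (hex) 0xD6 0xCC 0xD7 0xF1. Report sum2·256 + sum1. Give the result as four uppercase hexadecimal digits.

636D

Running sums (mod 255):
  after byte 0 (0xD6): sum1=214, sum2=214
  after byte 1 (0xCC): sum1=163, sum2=122
  after byte 2 (0xD7): sum1=123, sum2=245
  after byte 3 (0xF1): sum1=109, sum2=99
Checksum = sum2·256 + sum1 = 99·256 + 109 = 25453 = 0x636D.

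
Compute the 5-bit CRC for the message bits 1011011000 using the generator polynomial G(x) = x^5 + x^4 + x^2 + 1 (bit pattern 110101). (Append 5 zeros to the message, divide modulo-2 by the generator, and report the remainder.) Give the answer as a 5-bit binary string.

Append 5 zeros: 101101100000000. Divide by 110101 (XOR where the leading bit is 1):
  pos 0: 101101 XOR 110101 = 011000
  pos 1: 110001 XOR 110101 = 000100
  pos 4: 100000 XOR 110101 = 010101
  pos 5: 101010 XOR 110101 = 011111
  pos 6: 111110 XOR 110101 = 001011
  pos 8: 101100 XOR 110101 = 011001
  pos 9: 110010 XOR 110101 = 000111
Remainder (last 5 bits) = 00111. This is the CRC / FCS.

00111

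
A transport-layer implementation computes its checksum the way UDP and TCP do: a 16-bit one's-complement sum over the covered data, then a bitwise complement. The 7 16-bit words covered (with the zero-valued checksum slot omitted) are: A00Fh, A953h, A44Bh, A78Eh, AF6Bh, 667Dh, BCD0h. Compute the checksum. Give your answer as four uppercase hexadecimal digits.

One's-complement addition (fold any carry out of bit 15 back into bit 0):
  0xA00F + 0xA953 = 0x14962 → wrap carry → 0x4963
  0x4963 + 0xA44B = 0x0EDAE
  0xEDAE + 0xA78E = 0x1953C → wrap carry → 0x953D
  0x953D + 0xAF6B = 0x144A8 → wrap carry → 0x44A9
  0x44A9 + 0x667D = 0x0AB26
  0xAB26 + 0xBCD0 = 0x167F6 → wrap carry → 0x67F7
One's-complement sum = 0x67F7.
Checksum = ~0x67F7 & 0xFFFF = 0x9808.

9808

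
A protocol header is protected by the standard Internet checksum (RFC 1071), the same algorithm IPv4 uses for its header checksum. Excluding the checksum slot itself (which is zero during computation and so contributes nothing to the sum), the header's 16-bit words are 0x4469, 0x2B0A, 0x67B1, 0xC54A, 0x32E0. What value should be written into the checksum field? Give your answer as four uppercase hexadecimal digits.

One's-complement addition (fold any carry out of bit 15 back into bit 0):
  0x4469 + 0x2B0A = 0x06F73
  0x6F73 + 0x67B1 = 0x0D724
  0xD724 + 0xC54A = 0x19C6E → wrap carry → 0x9C6F
  0x9C6F + 0x32E0 = 0x0CF4F
One's-complement sum = 0xCF4F.
Checksum = ~0xCF4F & 0xFFFF = 0x30B0.

30B0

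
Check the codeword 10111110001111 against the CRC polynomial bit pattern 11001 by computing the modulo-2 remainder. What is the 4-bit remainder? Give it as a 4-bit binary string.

0010

Modulo-2 division of 10111110001111 by 11001:
  pos 0: 10111 XOR 11001 = 01110
  pos 1: 11101 XOR 11001 = 00100
  pos 3: 10010 XOR 11001 = 01011
  pos 4: 10110 XOR 11001 = 01111
  pos 5: 11110 XOR 11001 = 00111
  pos 7: 11111 XOR 11001 = 00110
  pos 9: 11011 XOR 11001 = 00010
Remainder = 0010 (nonzero — an error is detected).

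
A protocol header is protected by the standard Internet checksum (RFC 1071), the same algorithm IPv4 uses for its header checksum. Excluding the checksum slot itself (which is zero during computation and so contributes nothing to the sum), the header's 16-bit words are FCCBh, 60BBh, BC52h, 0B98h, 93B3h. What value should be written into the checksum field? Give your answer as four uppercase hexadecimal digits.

One's-complement addition (fold any carry out of bit 15 back into bit 0):
  0xFCCB + 0x60BB = 0x15D86 → wrap carry → 0x5D87
  0x5D87 + 0xBC52 = 0x119D9 → wrap carry → 0x19DA
  0x19DA + 0x0B98 = 0x02572
  0x2572 + 0x93B3 = 0x0B925
One's-complement sum = 0xB925.
Checksum = ~0xB925 & 0xFFFF = 0x46DA.

46DA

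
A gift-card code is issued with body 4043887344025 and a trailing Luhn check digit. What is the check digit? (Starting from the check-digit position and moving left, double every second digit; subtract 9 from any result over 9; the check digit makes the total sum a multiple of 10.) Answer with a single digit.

3

Partial digits right→left: 5 2 0 4 4 3 7 8 8 3 4 0 4
Double every second digit counting from the check-digit position (so the 1st, 3rd, 5th, ... of the partial from the right).
  doubled (with −9 where >9): 1 0 8 5 7 8 8 → sum 37
  kept as-is: 2 4 3 8 3 0 → sum 20
Total = 37 + 20 = 57.
Check digit = (10 − (57 mod 10)) mod 10 = 3.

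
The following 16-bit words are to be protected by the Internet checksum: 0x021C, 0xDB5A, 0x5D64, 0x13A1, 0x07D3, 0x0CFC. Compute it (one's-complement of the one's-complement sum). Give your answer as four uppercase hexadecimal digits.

One's-complement addition (fold any carry out of bit 15 back into bit 0):
  0x021C + 0xDB5A = 0x0DD76
  0xDD76 + 0x5D64 = 0x13ADA → wrap carry → 0x3ADB
  0x3ADB + 0x13A1 = 0x04E7C
  0x4E7C + 0x07D3 = 0x0564F
  0x564F + 0x0CFC = 0x0634B
One's-complement sum = 0x634B.
Checksum = ~0x634B & 0xFFFF = 0x9CB4.

9CB4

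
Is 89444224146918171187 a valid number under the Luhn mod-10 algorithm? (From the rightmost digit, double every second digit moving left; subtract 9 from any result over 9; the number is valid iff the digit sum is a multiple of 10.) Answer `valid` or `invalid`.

From the right, keep odd positions and double even positions (subtract 9 from any doubled value over 9):
  doubled (positions 2,4,...): 7 2 2 2 3 2 4 8 8 7 → sum 45
  kept (positions 1,3,...): 7 1 7 8 9 4 4 2 4 9 → sum 55
Total = 100.
100 mod 10 = 0, so the number is valid.

valid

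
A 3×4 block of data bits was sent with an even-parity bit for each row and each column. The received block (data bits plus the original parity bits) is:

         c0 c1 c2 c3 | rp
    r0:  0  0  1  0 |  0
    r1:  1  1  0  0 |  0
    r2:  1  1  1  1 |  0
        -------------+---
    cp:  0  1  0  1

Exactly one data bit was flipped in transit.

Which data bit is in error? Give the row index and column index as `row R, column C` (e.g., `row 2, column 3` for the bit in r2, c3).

Recompute each row's even parity and compare to rp:
  r0: data parity 1, sent rp 0 → mismatch
  r1: data parity 0, sent rp 0 → ok
  r2: data parity 0, sent rp 0 → ok
Recompute each column's even parity and compare to cp:
  c0: data parity 0, sent cp 0 → ok
  c1: data parity 0, sent cp 1 → mismatch
  c2: data parity 0, sent cp 0 → ok
  c3: data parity 1, sent cp 1 → ok
Exactly one row (r0) and one column (c1) fail → the flipped bit is at their intersection.

row 0, column 1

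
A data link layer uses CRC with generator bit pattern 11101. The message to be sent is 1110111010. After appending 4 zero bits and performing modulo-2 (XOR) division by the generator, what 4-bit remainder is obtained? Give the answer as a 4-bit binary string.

Append 4 zeros: 11101110100000. Divide by 11101 (XOR where the leading bit is 1):
  pos 0: 11101 XOR 11101 = 00000
  pos 5: 11010 XOR 11101 = 00111
  pos 7: 11100 XOR 11101 = 00001
Remainder (last 4 bits) = 0100. This is the CRC / FCS.

0100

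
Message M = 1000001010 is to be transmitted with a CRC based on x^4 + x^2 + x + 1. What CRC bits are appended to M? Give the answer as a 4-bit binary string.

Append 4 zeros: 10000010100000. Divide by 10111 (XOR where the leading bit is 1):
  pos 0: 10000 XOR 10111 = 00111
  pos 2: 11101 XOR 10111 = 01010
  pos 3: 10100 XOR 10111 = 00011
  pos 6: 11100 XOR 10111 = 01011
  pos 7: 10110 XOR 10111 = 00001
Remainder (last 4 bits) = 0100. This is the CRC / FCS.

0100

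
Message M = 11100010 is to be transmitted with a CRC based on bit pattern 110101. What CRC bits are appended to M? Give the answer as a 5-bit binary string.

Append 5 zeros: 1110001000000. Divide by 110101 (XOR where the leading bit is 1):
  pos 0: 111000 XOR 110101 = 001101
  pos 2: 110110 XOR 110101 = 000011
  pos 6: 110000 XOR 110101 = 000101
Remainder (last 5 bits) = 01010. This is the CRC / FCS.

01010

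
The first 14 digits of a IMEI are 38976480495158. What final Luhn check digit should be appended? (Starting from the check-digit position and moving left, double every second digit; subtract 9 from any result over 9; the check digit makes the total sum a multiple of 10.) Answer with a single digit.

Partial digits right→left: 8 5 1 5 9 4 0 8 4 6 7 9 8 3
Double every second digit counting from the check-digit position (so the 1st, 3rd, 5th, ... of the partial from the right).
  doubled (with −9 where >9): 7 2 9 0 8 5 7 → sum 38
  kept as-is: 5 5 4 8 6 9 3 → sum 40
Total = 38 + 40 = 78.
Check digit = (10 − (78 mod 10)) mod 10 = 2.

2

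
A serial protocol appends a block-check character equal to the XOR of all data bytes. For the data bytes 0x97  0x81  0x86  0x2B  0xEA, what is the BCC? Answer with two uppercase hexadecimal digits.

51

XOR the bytes together:
  start with 0x97
  0x97 ⊕ 0x81 = 0x16
  0x16 ⊕ 0x86 = 0x90
  0x90 ⊕ 0x2B = 0xBB
  0xBB ⊕ 0xEA = 0x51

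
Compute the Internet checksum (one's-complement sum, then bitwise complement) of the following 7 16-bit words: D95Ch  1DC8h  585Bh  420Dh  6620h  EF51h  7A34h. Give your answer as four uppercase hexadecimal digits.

9ECB

One's-complement addition (fold any carry out of bit 15 back into bit 0):
  0xD95C + 0x1DC8 = 0x0F724
  0xF724 + 0x585B = 0x14F7F → wrap carry → 0x4F80
  0x4F80 + 0x420D = 0x0918D
  0x918D + 0x6620 = 0x0F7AD
  0xF7AD + 0xEF51 = 0x1E6FE → wrap carry → 0xE6FF
  0xE6FF + 0x7A34 = 0x16133 → wrap carry → 0x6134
One's-complement sum = 0x6134.
Checksum = ~0x6134 & 0xFFFF = 0x9ECB.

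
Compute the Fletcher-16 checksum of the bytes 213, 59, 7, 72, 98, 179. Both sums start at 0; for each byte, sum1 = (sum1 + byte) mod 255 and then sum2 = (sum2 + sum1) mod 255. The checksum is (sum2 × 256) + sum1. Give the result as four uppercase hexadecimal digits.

9876

Running sums (mod 255):
  after byte 0 (213): sum1=213, sum2=213
  after byte 1 (59): sum1=17, sum2=230
  after byte 2 (7): sum1=24, sum2=254
  after byte 3 (72): sum1=96, sum2=95
  after byte 4 (98): sum1=194, sum2=34
  after byte 5 (179): sum1=118, sum2=152
Checksum = sum2·256 + sum1 = 152·256 + 118 = 39030 = 0x9876.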